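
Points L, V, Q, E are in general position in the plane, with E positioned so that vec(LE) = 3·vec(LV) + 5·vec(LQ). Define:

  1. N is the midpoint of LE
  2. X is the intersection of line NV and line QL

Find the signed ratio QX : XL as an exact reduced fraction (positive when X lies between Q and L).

QX:XL = -6/5

Work in coordinates with L = (0, 0), V = (1, 0), Q = (0, 1), E = (3, 5).
1. N is the midpoint of LE ⇒ N = (3/2, 5/2)
2. X is the intersection of line NV and line QL ⇒ X = (0, -5)
X = Q + t·(L−Q) with t = 6, so QX:XL = t:(1−t) = 6:-5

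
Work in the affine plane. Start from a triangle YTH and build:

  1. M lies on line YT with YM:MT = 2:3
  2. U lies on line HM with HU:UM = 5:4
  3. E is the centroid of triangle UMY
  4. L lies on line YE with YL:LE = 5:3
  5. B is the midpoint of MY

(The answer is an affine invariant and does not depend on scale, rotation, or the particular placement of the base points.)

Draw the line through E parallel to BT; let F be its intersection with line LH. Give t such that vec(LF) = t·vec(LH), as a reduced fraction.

Choose coordinates Y = (0, 0), T = (1, 0), H = (0, 1).
1. M lies on line YT with YM:MT = 2:3 ⇒ M = (2/5, 0)
2. U lies on line HM with HU:UM = 5:4 ⇒ U = (2/9, 4/9)
3. E is the centroid of triangle UMY ⇒ E = (28/135, 4/27)
4. L lies on line YE with YL:LE = 5:3 ⇒ L = (7/54, 5/54)
5. B is the midpoint of MY ⇒ B = (1/5, 0)
through E parallel to BT: direction (4/5, 0); meets LH at F = (23/189, 4/27)
F = L + t·(H−L) with t = 3/49

t = 3/49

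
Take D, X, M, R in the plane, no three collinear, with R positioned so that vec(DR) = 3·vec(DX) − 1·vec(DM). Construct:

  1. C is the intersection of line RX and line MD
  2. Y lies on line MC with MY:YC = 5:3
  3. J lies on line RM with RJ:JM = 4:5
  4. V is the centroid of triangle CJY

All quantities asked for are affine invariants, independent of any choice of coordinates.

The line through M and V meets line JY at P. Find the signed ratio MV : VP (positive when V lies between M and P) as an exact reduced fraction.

Set D = (0, 0), X = (1, 0), M = (0, 1), R = (3, -1); any affine frame gives the same invariant.
1. C is the intersection of line RX and line MD ⇒ C = (0, 1/2)
2. Y lies on line MC with MY:YC = 5:3 ⇒ Y = (0, 11/16)
3. J lies on line RM with RJ:JM = 4:5 ⇒ J = (5/3, -1/9)
4. V is the centroid of triangle CJY ⇒ V = (5/9, 155/432)
line MV meets JY at P = (25/54, 1207/2592)
V = M + t·(P−M) with t = 6/5, so MV:VP = 6/5:-1/5

MV:VP = -6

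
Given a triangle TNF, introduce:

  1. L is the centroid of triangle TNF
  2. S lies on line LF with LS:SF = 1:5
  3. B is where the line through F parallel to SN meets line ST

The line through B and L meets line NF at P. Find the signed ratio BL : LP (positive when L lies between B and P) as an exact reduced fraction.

Assign T = (0, 0), N = (1, 0), F = (0, 1) — the answer is frame-independent, so this choice is without loss of generality.
1. L is the centroid of triangle TNF ⇒ L = (1/3, 1/3)
2. S lies on line LF with LS:SF = 1:5 ⇒ S = (5/18, 4/9)
3. B is where the line through F parallel to SN meets line ST ⇒ B = (65/144, 13/18)
line BL meets NF at P = (30/73, 43/73)
L = B + t·(P−B) with t = 73/25, so BL:LP = 73/25:-48/25

BL:LP = -73/48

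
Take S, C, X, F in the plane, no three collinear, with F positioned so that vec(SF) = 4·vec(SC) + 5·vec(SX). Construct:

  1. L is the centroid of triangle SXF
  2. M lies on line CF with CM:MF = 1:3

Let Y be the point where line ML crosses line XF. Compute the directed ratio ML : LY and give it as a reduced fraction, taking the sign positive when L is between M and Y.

Work in coordinates with S = (0, 0), C = (1, 0), X = (0, 1), F = (4, 5).
1. L is the centroid of triangle SXF ⇒ L = (4/3, 2)
2. M lies on line CF with CM:MF = 1:3 ⇒ M = (7/4, 5/4)
line ML meets XF at Y = (17/14, 31/14)
L = M + t·(Y−M) with t = 7/9, so ML:LY = 7/9:2/9

ML:LY = 7/2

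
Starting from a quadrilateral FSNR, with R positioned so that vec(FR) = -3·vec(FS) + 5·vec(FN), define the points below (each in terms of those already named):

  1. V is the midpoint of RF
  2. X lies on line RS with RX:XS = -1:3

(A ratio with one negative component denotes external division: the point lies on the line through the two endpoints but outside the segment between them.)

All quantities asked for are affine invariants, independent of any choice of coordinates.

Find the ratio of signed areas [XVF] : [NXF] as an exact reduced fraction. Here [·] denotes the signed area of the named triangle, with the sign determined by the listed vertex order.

[XVF]:[NXF] = -1/4

Work in coordinates with F = (0, 0), S = (1, 0), N = (0, 1), R = (-3, 5).
1. V is the midpoint of RF ⇒ V = (-3/2, 5/2)
2. X lies on line RS with RX:XS = -1:3 ⇒ X = (-5, 15/2)
2·[XVF] = -5/4, 2·[NXF] = 5
[XVF]:[NXF] = -5/4:5 = -1/4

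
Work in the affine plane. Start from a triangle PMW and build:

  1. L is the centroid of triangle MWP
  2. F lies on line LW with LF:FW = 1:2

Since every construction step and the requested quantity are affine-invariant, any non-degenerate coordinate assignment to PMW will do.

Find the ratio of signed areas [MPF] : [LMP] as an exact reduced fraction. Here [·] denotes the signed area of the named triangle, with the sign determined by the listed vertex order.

[MPF]:[LMP] = 5/3

Set P = (0, 0), M = (1, 0), W = (0, 1); any affine frame gives the same invariant.
1. L is the centroid of triangle MWP ⇒ L = (1/3, 1/3)
2. F lies on line LW with LF:FW = 1:2 ⇒ F = (2/9, 5/9)
2·[MPF] = -5/9, 2·[LMP] = -1/3
[MPF]:[LMP] = -5/9:-1/3 = 5/3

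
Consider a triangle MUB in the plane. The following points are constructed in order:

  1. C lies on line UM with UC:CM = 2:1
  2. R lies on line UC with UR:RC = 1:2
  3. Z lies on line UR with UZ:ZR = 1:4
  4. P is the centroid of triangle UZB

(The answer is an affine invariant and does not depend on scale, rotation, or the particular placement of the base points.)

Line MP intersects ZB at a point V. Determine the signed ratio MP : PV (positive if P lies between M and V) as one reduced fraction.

Choose coordinates M = (0, 0), U = (1, 0), B = (0, 1).
1. C lies on line UM with UC:CM = 2:1 ⇒ C = (1/3, 0)
2. R lies on line UC with UR:RC = 1:2 ⇒ R = (7/9, 0)
3. Z lies on line UR with UZ:ZR = 1:4 ⇒ Z = (43/45, 0)
4. P is the centroid of triangle UZB ⇒ P = (88/135, 1/3)
line MP meets ZB at V = (3784/5895, 43/131)
P = M + t·(V−M) with t = 131/129, so MP:PV = 131/129:-2/129

MP:PV = -131/2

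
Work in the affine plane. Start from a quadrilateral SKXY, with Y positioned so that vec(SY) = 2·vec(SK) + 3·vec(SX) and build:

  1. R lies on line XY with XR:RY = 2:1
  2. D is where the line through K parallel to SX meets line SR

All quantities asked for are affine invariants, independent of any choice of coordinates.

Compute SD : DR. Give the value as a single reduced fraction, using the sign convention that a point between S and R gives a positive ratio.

SD:DR = 3

Assign S = (0, 0), K = (1, 0), X = (0, 1), Y = (2, 3) — the answer is frame-independent, so this choice is without loss of generality.
1. R lies on line XY with XR:RY = 2:1 ⇒ R = (4/3, 7/3)
2. D is where the line through K parallel to SX meets line SR ⇒ D = (1, 7/4)
D = S + t·(R−S) with t = 3/4, so SD:DR = t:(1−t) = 3/4:1/4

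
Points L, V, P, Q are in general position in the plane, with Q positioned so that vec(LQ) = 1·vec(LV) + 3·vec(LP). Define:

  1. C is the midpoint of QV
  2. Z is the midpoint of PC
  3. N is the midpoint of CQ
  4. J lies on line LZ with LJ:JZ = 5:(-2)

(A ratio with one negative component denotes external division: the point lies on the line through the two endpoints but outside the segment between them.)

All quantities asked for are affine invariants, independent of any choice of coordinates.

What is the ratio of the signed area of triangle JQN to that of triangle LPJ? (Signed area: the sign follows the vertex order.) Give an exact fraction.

Work in coordinates with L = (0, 0), V = (1, 0), P = (0, 1), Q = (1, 3).
1. C is the midpoint of QV ⇒ C = (1, 3/2)
2. Z is the midpoint of PC ⇒ Z = (1/2, 5/4)
3. N is the midpoint of CQ ⇒ N = (1, 9/4)
4. J lies on line LZ with LJ:JZ = 5:(-2) ⇒ J = (5/6, 25/12)
2·[JQN] = -1/8, 2·[LPJ] = -5/6
[JQN]:[LPJ] = -1/8:-5/6 = 3/20

[JQN]:[LPJ] = 3/20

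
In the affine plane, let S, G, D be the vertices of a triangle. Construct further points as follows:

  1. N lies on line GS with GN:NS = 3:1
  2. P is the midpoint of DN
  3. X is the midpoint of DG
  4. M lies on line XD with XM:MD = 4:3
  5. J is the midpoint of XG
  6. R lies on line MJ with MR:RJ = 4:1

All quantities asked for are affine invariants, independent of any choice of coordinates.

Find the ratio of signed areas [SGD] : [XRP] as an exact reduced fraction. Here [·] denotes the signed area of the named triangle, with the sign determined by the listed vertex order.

[SGD]:[XRP] = -56/3

Assign S = (0, 0), G = (1, 0), D = (0, 1) — the answer is frame-independent, so this choice is without loss of generality.
1. N lies on line GS with GN:NS = 3:1 ⇒ N = (1/4, 0)
2. P is the midpoint of DN ⇒ P = (1/8, 1/2)
3. X is the midpoint of DG ⇒ X = (1/2, 1/2)
4. M lies on line XD with XM:MD = 4:3 ⇒ M = (3/14, 11/14)
5. J is the midpoint of XG ⇒ J = (3/4, 1/4)
6. R lies on line MJ with MR:RJ = 4:1 ⇒ R = (9/14, 5/14)
2·[SGD] = 1, 2·[XRP] = -3/56
[SGD]:[XRP] = 1:-3/56 = -56/3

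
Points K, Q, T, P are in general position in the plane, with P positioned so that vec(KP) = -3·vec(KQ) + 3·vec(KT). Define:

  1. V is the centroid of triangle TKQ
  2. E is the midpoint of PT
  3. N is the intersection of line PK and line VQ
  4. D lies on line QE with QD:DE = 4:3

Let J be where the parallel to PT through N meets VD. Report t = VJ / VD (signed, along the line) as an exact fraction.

Choose coordinates K = (0, 0), Q = (1, 0), T = (0, 1), P = (-3, 3).
1. V is the centroid of triangle TKQ ⇒ V = (1/3, 1/3)
2. E is the midpoint of PT ⇒ E = (-3/2, 2)
3. N is the intersection of line PK and line VQ ⇒ N = (-1, 1)
4. D lies on line QE with QD:DE = 4:3 ⇒ D = (-3/7, 8/7)
through N parallel to PT: direction (3, -2); meets VD at J = (17/19, -5/19)
J = V + t·(D−V) with t = -14/19

t = -14/19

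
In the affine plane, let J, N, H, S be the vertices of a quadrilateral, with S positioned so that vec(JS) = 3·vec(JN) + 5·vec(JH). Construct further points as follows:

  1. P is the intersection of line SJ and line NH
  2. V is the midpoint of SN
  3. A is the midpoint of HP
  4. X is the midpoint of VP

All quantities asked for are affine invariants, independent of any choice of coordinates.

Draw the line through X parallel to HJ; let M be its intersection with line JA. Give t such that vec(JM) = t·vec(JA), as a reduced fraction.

t = 19/3

Assign J = (0, 0), N = (1, 0), H = (0, 1), S = (3, 5) — the answer is frame-independent, so this choice is without loss of generality.
1. P is the intersection of line SJ and line NH ⇒ P = (3/8, 5/8)
2. V is the midpoint of SN ⇒ V = (2, 5/2)
3. A is the midpoint of HP ⇒ A = (3/16, 13/16)
4. X is the midpoint of VP ⇒ X = (19/16, 25/16)
through X parallel to HJ: direction (0, -1); meets JA at M = (19/16, 247/48)
M = J + t·(A−J) with t = 19/3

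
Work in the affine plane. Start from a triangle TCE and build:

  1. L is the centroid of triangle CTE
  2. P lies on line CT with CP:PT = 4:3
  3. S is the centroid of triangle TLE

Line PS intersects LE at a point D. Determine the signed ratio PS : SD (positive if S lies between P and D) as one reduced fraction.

PS:SD = -4/7

Assign T = (0, 0), C = (1, 0), E = (0, 1) — the answer is frame-independent, so this choice is without loss of generality.
1. L is the centroid of triangle CTE ⇒ L = (1/3, 1/3)
2. P lies on line CT with CP:PT = 4:3 ⇒ P = (3/7, 0)
3. S is the centroid of triangle TLE ⇒ S = (1/9, 4/9)
line PS meets LE at D = (2/3, -1/3)
S = P + t·(D−P) with t = -4/3, so PS:SD = -4/3:7/3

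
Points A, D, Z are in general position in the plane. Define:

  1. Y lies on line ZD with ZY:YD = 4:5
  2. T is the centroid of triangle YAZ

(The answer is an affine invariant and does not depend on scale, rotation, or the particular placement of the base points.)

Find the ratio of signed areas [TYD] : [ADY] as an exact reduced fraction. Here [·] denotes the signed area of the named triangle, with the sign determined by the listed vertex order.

Choose coordinates A = (0, 0), D = (1, 0), Z = (0, 1).
1. Y lies on line ZD with ZY:YD = 4:5 ⇒ Y = (4/9, 5/9)
2. T is the centroid of triangle YAZ ⇒ T = (4/27, 14/27)
2·[TYD] = -5/27, 2·[ADY] = 5/9
[TYD]:[ADY] = -5/27:5/9 = -1/3

[TYD]:[ADY] = -1/3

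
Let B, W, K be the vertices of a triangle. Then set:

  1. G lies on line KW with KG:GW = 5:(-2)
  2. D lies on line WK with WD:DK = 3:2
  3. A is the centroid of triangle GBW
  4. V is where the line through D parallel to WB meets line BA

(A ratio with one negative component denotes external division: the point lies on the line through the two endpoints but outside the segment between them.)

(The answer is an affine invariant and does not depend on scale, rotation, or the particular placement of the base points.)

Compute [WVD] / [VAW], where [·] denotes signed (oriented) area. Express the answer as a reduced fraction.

[WVD]:[VAW] = -378/185

Assign B = (0, 0), W = (1, 0), K = (0, 1) — the answer is frame-independent, so this choice is without loss of generality.
1. G lies on line KW with KG:GW = 5:(-2) ⇒ G = (5/3, -2/3)
2. D lies on line WK with WD:DK = 3:2 ⇒ D = (2/5, 3/5)
3. A is the centroid of triangle GBW ⇒ A = (8/9, -2/9)
4. V is where the line through D parallel to WB meets line BA ⇒ V = (-12/5, 3/5)
2·[WVD] = -42/25, 2·[VAW] = 37/45
[WVD]:[VAW] = -42/25:37/45 = -378/185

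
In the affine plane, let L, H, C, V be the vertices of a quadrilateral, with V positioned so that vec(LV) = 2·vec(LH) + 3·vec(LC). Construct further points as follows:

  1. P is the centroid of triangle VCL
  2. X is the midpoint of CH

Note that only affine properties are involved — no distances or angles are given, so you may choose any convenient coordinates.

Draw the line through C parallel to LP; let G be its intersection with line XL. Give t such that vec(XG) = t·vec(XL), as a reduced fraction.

t = 3

Choose coordinates L = (0, 0), H = (1, 0), C = (0, 1), V = (2, 3).
1. P is the centroid of triangle VCL ⇒ P = (2/3, 4/3)
2. X is the midpoint of CH ⇒ X = (1/2, 1/2)
through C parallel to LP: direction (2/3, 4/3); meets XL at G = (-1, -1)
G = X + t·(L−X) with t = 3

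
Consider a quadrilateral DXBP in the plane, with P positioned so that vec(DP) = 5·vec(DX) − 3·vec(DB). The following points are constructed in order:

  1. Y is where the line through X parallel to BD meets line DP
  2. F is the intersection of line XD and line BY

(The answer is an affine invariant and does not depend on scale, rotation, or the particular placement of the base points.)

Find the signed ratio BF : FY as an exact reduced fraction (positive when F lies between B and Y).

Work in coordinates with D = (0, 0), X = (1, 0), B = (0, 1), P = (5, -3).
1. Y is where the line through X parallel to BD meets line DP ⇒ Y = (1, -3/5)
2. F is the intersection of line XD and line BY ⇒ F = (5/8, 0)
F = B + t·(Y−B) with t = 5/8, so BF:FY = t:(1−t) = 5/8:3/8

BF:FY = 5/3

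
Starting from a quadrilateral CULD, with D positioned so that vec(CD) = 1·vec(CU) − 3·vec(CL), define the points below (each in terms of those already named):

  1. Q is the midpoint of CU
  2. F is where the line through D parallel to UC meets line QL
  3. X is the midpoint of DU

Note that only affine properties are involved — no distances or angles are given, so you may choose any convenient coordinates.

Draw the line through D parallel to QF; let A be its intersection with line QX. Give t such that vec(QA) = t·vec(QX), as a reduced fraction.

Choose coordinates C = (0, 0), U = (1, 0), L = (0, 1), D = (1, -3).
1. Q is the midpoint of CU ⇒ Q = (1/2, 0)
2. F is where the line through D parallel to UC meets line QL ⇒ F = (2, -3)
3. X is the midpoint of DU ⇒ X = (1, -3/2)
through D parallel to QF: direction (3/2, -3); meets QX at A = (5/2, -6)
A = Q + t·(X−Q) with t = 4

t = 4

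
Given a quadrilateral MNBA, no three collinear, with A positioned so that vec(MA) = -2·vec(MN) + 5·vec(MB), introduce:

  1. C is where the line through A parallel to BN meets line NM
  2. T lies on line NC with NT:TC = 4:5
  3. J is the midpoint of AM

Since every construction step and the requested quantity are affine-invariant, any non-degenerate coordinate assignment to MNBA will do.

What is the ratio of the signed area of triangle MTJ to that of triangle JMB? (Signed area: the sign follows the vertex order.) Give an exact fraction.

Choose coordinates M = (0, 0), N = (1, 0), B = (0, 1), A = (-2, 5).
1. C is where the line through A parallel to BN meets line NM ⇒ C = (3, 0)
2. T lies on line NC with NT:TC = 4:5 ⇒ T = (17/9, 0)
3. J is the midpoint of AM ⇒ J = (-1, 5/2)
2·[MTJ] = 85/18, 2·[JMB] = 1
[MTJ]:[JMB] = 85/18:1 = 85/18

[MTJ]:[JMB] = 85/18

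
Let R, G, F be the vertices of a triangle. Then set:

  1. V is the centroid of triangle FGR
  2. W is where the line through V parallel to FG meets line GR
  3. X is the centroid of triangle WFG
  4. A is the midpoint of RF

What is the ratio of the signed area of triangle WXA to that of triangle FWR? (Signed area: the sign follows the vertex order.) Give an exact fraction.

[WXA]:[FWR] = -1/4

Choose coordinates R = (0, 0), G = (1, 0), F = (0, 1).
1. V is the centroid of triangle FGR ⇒ V = (1/3, 1/3)
2. W is where the line through V parallel to FG meets line GR ⇒ W = (2/3, 0)
3. X is the centroid of triangle WFG ⇒ X = (5/9, 1/3)
4. A is the midpoint of RF ⇒ A = (0, 1/2)
2·[WXA] = 1/6, 2·[FWR] = -2/3
[WXA]:[FWR] = 1/6:-2/3 = -1/4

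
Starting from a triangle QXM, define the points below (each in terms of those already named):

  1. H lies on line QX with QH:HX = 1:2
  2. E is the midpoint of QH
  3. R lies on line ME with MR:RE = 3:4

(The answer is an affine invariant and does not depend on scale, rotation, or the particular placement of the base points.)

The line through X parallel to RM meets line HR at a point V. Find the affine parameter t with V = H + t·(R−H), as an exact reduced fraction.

t = -4

Work in coordinates with Q = (0, 0), X = (1, 0), M = (0, 1).
1. H lies on line QX with QH:HX = 1:2 ⇒ H = (1/3, 0)
2. E is the midpoint of QH ⇒ E = (1/6, 0)
3. R lies on line ME with MR:RE = 3:4 ⇒ R = (1/14, 4/7)
through X parallel to RM: direction (-1/14, 3/7); meets HR at V = (29/21, -16/7)
V = H + t·(R−H) with t = -4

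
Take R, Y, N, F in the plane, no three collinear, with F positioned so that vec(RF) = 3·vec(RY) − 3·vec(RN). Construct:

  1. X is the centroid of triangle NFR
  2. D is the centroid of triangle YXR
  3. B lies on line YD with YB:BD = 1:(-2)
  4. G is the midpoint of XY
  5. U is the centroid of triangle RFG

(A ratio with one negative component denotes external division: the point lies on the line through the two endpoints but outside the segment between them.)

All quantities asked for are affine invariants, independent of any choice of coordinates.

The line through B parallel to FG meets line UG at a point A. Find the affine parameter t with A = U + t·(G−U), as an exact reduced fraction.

Work in coordinates with R = (0, 0), Y = (1, 0), N = (0, 1), F = (3, -3).
1. X is the centroid of triangle NFR ⇒ X = (1, -2/3)
2. D is the centroid of triangle YXR ⇒ D = (2/3, -2/9)
3. B lies on line YD with YB:BD = 1:(-2) ⇒ B = (4/3, 2/9)
4. G is the midpoint of XY ⇒ G = (1, -1/3)
5. U is the centroid of triangle RFG ⇒ U = (4/3, -10/9)
through B parallel to FG: direction (-2, 8/3); meets UG at A = (0, 2)
A = U + t·(G−U) with t = 4

t = 4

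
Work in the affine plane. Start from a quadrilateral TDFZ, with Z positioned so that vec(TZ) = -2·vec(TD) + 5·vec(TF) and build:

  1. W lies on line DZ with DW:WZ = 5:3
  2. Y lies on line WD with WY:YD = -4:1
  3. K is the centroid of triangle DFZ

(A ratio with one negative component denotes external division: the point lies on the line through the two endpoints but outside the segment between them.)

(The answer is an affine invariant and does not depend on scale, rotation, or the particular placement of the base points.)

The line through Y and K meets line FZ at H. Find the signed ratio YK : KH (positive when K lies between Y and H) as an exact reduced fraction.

Set T = (0, 0), D = (1, 0), F = (0, 1), Z = (-2, 5); any affine frame gives the same invariant.
1. W lies on line DZ with DW:WZ = 5:3 ⇒ W = (-7/8, 25/8)
2. Y lies on line WD with WY:YD = -4:1 ⇒ Y = (13/8, -25/24)
3. K is the centroid of triangle DFZ ⇒ K = (-1/3, 2)
line YK meets FZ at H = (-68/63, 199/63)
K = Y + t·(H−Y) with t = 21/29, so YK:KH = 21/29:8/29

YK:KH = 21/8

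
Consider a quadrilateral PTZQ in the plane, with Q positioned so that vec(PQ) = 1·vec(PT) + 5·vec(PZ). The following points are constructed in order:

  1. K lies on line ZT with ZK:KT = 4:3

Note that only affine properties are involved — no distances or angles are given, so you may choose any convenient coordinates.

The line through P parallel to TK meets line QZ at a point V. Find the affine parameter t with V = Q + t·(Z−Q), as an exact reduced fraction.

t = 6/5

Set P = (0, 0), T = (1, 0), Z = (0, 1), Q = (1, 5); any affine frame gives the same invariant.
1. K lies on line ZT with ZK:KT = 4:3 ⇒ K = (4/7, 3/7)
through P parallel to TK: direction (-3/7, 3/7); meets QZ at V = (-1/5, 1/5)
V = Q + t·(Z−Q) with t = 6/5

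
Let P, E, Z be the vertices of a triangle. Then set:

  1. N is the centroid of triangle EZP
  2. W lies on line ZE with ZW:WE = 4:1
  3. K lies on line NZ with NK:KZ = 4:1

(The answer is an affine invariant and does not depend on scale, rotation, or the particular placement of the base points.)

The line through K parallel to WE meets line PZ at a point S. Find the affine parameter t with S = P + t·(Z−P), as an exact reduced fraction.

t = 14/15

Choose coordinates P = (0, 0), E = (1, 0), Z = (0, 1).
1. N is the centroid of triangle EZP ⇒ N = (1/3, 1/3)
2. W lies on line ZE with ZW:WE = 4:1 ⇒ W = (4/5, 1/5)
3. K lies on line NZ with NK:KZ = 4:1 ⇒ K = (1/15, 13/15)
through K parallel to WE: direction (1/5, -1/5); meets PZ at S = (0, 14/15)
S = P + t·(Z−P) with t = 14/15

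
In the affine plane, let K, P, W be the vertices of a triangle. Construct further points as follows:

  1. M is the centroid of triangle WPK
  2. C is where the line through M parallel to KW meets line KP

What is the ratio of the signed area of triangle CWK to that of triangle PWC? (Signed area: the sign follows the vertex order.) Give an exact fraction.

Work in coordinates with K = (0, 0), P = (1, 0), W = (0, 1).
1. M is the centroid of triangle WPK ⇒ M = (1/3, 1/3)
2. C is where the line through M parallel to KW meets line KP ⇒ C = (1/3, 0)
2·[CWK] = 1/3, 2·[PWC] = 2/3
[CWK]:[PWC] = 1/3:2/3 = 1/2

[CWK]:[PWC] = 1/2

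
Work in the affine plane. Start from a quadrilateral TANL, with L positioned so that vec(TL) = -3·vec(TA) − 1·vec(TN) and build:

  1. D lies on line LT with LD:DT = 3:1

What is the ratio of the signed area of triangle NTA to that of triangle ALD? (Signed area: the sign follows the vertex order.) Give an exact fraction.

Choose coordinates T = (0, 0), A = (1, 0), N = (0, 1), L = (-3, -1).
1. D lies on line LT with LD:DT = 3:1 ⇒ D = (-3/4, -1/4)
2·[NTA] = 1, 2·[ALD] = -3/4
[NTA]:[ALD] = 1:-3/4 = -4/3

[NTA]:[ALD] = -4/3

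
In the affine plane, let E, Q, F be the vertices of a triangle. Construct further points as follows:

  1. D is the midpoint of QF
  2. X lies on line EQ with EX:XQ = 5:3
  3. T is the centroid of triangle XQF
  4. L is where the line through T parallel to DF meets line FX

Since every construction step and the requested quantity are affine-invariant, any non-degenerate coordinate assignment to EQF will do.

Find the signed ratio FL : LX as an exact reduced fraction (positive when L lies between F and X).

Work in coordinates with E = (0, 0), Q = (1, 0), F = (0, 1).
1. D is the midpoint of QF ⇒ D = (1/2, 1/2)
2. X lies on line EQ with EX:XQ = 5:3 ⇒ X = (5/8, 0)
3. T is the centroid of triangle XQF ⇒ T = (13/24, 1/3)
4. L is where the line through T parallel to DF meets line FX ⇒ L = (5/24, 2/3)
L = F + t·(X−F) with t = 1/3, so FL:LX = t:(1−t) = 1/3:2/3

FL:LX = 1/2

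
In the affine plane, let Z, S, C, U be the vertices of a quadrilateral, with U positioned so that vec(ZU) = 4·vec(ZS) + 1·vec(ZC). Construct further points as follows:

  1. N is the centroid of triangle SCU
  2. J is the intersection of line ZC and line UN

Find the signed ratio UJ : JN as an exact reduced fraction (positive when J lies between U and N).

Assign Z = (0, 0), S = (1, 0), C = (0, 1), U = (4, 1) — the answer is frame-independent, so this choice is without loss of generality.
1. N is the centroid of triangle SCU ⇒ N = (5/3, 2/3)
2. J is the intersection of line ZC and line UN ⇒ J = (0, 3/7)
J = U + t·(N−U) with t = 12/7, so UJ:JN = t:(1−t) = 12/7:-5/7

UJ:JN = -12/5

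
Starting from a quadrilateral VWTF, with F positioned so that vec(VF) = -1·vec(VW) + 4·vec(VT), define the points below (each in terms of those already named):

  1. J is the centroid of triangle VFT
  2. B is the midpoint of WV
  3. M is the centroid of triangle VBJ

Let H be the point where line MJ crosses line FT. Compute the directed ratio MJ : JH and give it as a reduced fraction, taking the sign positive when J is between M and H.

Set V = (0, 0), W = (1, 0), T = (0, 1), F = (-1, 4); any affine frame gives the same invariant.
1. J is the centroid of triangle VFT ⇒ J = (-1/3, 5/3)
2. B is the midpoint of WV ⇒ B = (1/2, 0)
3. M is the centroid of triangle VBJ ⇒ M = (1/18, 5/9)
line MJ meets FT at H = (2, -5)
J = M + t·(H−M) with t = -1/5, so MJ:JH = -1/5:6/5

MJ:JH = -1/6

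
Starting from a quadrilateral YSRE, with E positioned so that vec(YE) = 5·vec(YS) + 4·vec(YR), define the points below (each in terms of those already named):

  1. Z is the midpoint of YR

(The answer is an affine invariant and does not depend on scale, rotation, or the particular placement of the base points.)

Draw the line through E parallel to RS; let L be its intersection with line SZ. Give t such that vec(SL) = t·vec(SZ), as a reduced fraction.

Assign Y = (0, 0), S = (1, 0), R = (0, 1), E = (5, 4) — the answer is frame-independent, so this choice is without loss of generality.
1. Z is the midpoint of YR ⇒ Z = (0, 1/2)
through E parallel to RS: direction (1, -1); meets SZ at L = (17, -8)
L = S + t·(Z−S) with t = -16

t = -16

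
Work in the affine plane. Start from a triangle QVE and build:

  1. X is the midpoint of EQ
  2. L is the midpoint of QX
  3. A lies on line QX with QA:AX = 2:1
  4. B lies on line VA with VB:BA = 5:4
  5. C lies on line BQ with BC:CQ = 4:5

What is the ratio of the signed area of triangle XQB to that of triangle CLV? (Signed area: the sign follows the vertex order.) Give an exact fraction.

Choose coordinates Q = (0, 0), V = (1, 0), E = (0, 1).
1. X is the midpoint of EQ ⇒ X = (0, 1/2)
2. L is the midpoint of QX ⇒ L = (0, 1/4)
3. A lies on line QX with QA:AX = 2:1 ⇒ A = (0, 1/3)
4. B lies on line VA with VB:BA = 5:4 ⇒ B = (4/9, 5/27)
5. C lies on line BQ with BC:CQ = 4:5 ⇒ C = (20/81, 25/243)
2·[XQB] = 2/9, 2·[CLV] = -83/972
[XQB]:[CLV] = 2/9:-83/972 = -216/83

[XQB]:[CLV] = -216/83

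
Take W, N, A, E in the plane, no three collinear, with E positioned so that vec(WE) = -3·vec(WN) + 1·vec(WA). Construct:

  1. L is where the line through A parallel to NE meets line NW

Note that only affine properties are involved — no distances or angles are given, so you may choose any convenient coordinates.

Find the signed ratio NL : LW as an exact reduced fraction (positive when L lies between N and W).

NL:LW = -3/4

Assign W = (0, 0), N = (1, 0), A = (0, 1), E = (-3, 1) — the answer is frame-independent, so this choice is without loss of generality.
1. L is where the line through A parallel to NE meets line NW ⇒ L = (4, 0)
L = N + t·(W−N) with t = -3, so NL:LW = t:(1−t) = -3:4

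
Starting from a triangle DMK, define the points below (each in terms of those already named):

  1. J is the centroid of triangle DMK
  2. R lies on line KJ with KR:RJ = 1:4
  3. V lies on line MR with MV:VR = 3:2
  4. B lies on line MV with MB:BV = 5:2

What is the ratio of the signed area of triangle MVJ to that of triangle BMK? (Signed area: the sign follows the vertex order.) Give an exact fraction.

Set D = (0, 0), M = (1, 0), K = (0, 1); any affine frame gives the same invariant.
1. J is the centroid of triangle DMK ⇒ J = (1/3, 1/3)
2. R lies on line KJ with KR:RJ = 1:4 ⇒ R = (1/15, 13/15)
3. V lies on line MR with MV:VR = 3:2 ⇒ V = (11/25, 13/25)
4. B lies on line MV with MB:BV = 5:2 ⇒ B = (3/5, 13/35)
2·[MVJ] = 4/25, 2·[BMK] = 1/35
[MVJ]:[BMK] = 4/25:1/35 = 28/5

[MVJ]:[BMK] = 28/5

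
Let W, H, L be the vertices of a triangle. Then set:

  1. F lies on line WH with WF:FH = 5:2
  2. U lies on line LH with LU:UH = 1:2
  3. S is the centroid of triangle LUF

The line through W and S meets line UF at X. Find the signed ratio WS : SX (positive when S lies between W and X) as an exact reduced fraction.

WS:SX = 14

Assign W = (0, 0), H = (1, 0), L = (0, 1) — the answer is frame-independent, so this choice is without loss of generality.
1. F lies on line WH with WF:FH = 5:2 ⇒ F = (5/7, 0)
2. U lies on line LH with LU:UH = 1:2 ⇒ U = (1/3, 2/3)
3. S is the centroid of triangle LUF ⇒ S = (22/63, 5/9)
line WS meets UF at X = (55/147, 25/42)
S = W + t·(X−W) with t = 14/15, so WS:SX = 14/15:1/15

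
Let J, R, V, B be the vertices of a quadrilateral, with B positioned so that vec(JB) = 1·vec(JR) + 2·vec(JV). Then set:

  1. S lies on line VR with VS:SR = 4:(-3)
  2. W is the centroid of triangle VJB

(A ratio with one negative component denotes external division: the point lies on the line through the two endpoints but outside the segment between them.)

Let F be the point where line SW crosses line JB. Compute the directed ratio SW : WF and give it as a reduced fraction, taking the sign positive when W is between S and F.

SW:WF = -34

Set J = (0, 0), R = (1, 0), V = (0, 1), B = (1, 2); any affine frame gives the same invariant.
1. S lies on line VR with VS:SR = 4:(-3) ⇒ S = (4, -3)
2. W is the centroid of triangle VJB ⇒ W = (1/3, 1)
line SW meets JB at F = (15/34, 15/17)
W = S + t·(F−S) with t = 34/33, so SW:WF = 34/33:-1/33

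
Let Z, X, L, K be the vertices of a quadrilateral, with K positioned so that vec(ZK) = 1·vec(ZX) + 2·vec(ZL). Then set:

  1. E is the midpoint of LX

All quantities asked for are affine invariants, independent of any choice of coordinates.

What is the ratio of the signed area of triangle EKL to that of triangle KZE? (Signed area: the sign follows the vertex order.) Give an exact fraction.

[EKL]:[KZE] = 2

Work in coordinates with Z = (0, 0), X = (1, 0), L = (0, 1), K = (1, 2).
1. E is the midpoint of LX ⇒ E = (1/2, 1/2)
2·[EKL] = 1, 2·[KZE] = 1/2
[EKL]:[KZE] = 1:1/2 = 2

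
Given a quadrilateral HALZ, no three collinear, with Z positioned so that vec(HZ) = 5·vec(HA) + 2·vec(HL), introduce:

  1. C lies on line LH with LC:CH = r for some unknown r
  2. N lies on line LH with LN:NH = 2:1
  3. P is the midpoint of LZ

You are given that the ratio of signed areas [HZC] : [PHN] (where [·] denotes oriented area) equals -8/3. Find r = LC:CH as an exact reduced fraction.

r = 5/4

Work in coordinates with H = (0, 0), A = (1, 0), L = (0, 1), Z = (5, 2).
1. With LC:CH = r, write λ = r/(r+1) so C = L + λ·(H−L); C is affine-linear in λ
2. N lies on line LH with LN:NH = 2:1 ⇒ N = (0, 1/3)
3. P is the midpoint of LZ ⇒ P = (5/2, 3/2)
Every point depending on C is an affine combination of C and λ-independent points, so each such coordinate is linear in λ; the λ² term in each signed area is a multiple of (H−L)×(H−L) = 0, so 2·[HZC] and 2·[PHN] are each linear in λ. Evaluating at λ=0 and λ=1:
  2·[HZC] = -5·λ + 5,   2·[PHN] = -5/6
So [HZC]:[PHN] = (-5·λ + 5) / (-5/6). Setting this equal to -8/3:
  -5·λ + 5 = -8/3·(-5/6)  ⇒  λ = 5/9
Then r = λ/(1−λ) = (5/9)/(4/9) = 5/4. Check: with r = 5/4, C = (0, 4/9) and [HZC]:[PHN] = -8/3 as required.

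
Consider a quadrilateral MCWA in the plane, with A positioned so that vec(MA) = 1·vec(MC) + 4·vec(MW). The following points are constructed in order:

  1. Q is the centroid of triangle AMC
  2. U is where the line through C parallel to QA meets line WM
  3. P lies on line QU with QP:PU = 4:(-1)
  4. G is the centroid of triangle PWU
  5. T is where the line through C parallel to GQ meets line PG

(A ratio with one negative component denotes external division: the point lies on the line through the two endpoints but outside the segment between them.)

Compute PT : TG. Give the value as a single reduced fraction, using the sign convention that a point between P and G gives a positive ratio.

PT:TG = -7/31

Work in coordinates with M = (0, 0), C = (1, 0), W = (0, 1), A = (1, 4).
1. Q is the centroid of triangle AMC ⇒ Q = (2/3, 4/3)
2. U is where the line through C parallel to QA meets line WM ⇒ U = (0, -8)
3. P lies on line QU with QP:PU = 4:(-1) ⇒ P = (-2/9, -100/9)
4. G is the centroid of triangle PWU ⇒ G = (-2/27, -163/27)
5. T is where the line through C parallel to GQ meets line PG ⇒ T = (-43/162, -8159/648)
T = P + t·(G−P) with t = -7/24, so PT:TG = t:(1−t) = -7/24:31/24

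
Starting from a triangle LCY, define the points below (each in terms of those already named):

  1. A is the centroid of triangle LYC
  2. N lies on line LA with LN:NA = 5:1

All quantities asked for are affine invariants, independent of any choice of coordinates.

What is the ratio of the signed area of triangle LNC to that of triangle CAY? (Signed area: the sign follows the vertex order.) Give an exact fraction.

Choose coordinates L = (0, 0), C = (1, 0), Y = (0, 1).
1. A is the centroid of triangle LYC ⇒ A = (1/3, 1/3)
2. N lies on line LA with LN:NA = 5:1 ⇒ N = (5/18, 5/18)
2·[LNC] = -5/18, 2·[CAY] = -1/3
[LNC]:[CAY] = -5/18:-1/3 = 5/6

[LNC]:[CAY] = 5/6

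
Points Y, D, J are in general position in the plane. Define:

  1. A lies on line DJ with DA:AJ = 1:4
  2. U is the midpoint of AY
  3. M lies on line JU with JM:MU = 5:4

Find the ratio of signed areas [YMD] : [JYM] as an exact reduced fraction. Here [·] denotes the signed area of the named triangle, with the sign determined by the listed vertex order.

Choose coordinates Y = (0, 0), D = (1, 0), J = (0, 1).
1. A lies on line DJ with DA:AJ = 1:4 ⇒ A = (4/5, 1/5)
2. U is the midpoint of AY ⇒ U = (2/5, 1/10)
3. M lies on line JU with JM:MU = 5:4 ⇒ M = (2/9, 1/2)
2·[YMD] = -1/2, 2·[JYM] = 2/9
[YMD]:[JYM] = -1/2:2/9 = -9/4

[YMD]:[JYM] = -9/4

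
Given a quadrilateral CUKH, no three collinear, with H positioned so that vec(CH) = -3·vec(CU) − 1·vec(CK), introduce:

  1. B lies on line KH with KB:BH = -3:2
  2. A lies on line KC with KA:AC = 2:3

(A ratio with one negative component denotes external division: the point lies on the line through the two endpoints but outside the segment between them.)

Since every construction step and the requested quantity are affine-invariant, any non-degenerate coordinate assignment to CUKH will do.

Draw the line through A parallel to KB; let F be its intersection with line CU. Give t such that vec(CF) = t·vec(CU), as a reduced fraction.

t = -9/10

Assign C = (0, 0), U = (1, 0), K = (0, 1), H = (-3, -1) — the answer is frame-independent, so this choice is without loss of generality.
1. B lies on line KH with KB:BH = -3:2 ⇒ B = (-9, -5)
2. A lies on line KC with KA:AC = 2:3 ⇒ A = (0, 3/5)
through A parallel to KB: direction (-9, -6); meets CU at F = (-9/10, 0)
F = C + t·(U−C) with t = -9/10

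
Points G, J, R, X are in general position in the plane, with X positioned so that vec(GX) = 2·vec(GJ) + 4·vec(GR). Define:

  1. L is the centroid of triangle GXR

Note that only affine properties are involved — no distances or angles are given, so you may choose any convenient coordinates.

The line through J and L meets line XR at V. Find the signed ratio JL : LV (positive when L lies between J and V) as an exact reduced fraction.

JL:LV = 13/2

Set G = (0, 0), J = (1, 0), R = (0, 1), X = (2, 4); any affine frame gives the same invariant.
1. L is the centroid of triangle GXR ⇒ L = (2/3, 5/3)
line JL meets XR at V = (8/13, 25/13)
L = J + t·(V−J) with t = 13/15, so JL:LV = 13/15:2/15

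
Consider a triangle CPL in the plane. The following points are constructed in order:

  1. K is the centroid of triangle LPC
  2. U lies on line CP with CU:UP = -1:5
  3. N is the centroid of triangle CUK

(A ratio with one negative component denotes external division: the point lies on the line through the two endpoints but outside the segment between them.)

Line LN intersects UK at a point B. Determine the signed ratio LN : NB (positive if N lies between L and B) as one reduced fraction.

LN:NB = -19

Choose coordinates C = (0, 0), P = (1, 0), L = (0, 1).
1. K is the centroid of triangle LPC ⇒ K = (1/3, 1/3)
2. U lies on line CP with CU:UP = -1:5 ⇒ U = (-1/4, 0)
3. N is the centroid of triangle CUK ⇒ N = (1/36, 1/9)
line LN meets UK at B = (1/38, 3/19)
N = L + t·(B−L) with t = 19/18, so LN:NB = 19/18:-1/18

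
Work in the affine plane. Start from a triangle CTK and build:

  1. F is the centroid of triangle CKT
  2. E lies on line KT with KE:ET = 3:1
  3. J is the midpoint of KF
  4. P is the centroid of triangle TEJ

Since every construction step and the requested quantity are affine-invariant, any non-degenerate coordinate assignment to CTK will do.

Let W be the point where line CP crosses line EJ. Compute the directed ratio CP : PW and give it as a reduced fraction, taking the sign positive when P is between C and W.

Assign C = (0, 0), T = (1, 0), K = (0, 1) — the answer is frame-independent, so this choice is without loss of generality.
1. F is the centroid of triangle CKT ⇒ F = (1/3, 1/3)
2. E lies on line KT with KE:ET = 3:1 ⇒ E = (3/4, 1/4)
3. J is the midpoint of KF ⇒ J = (1/6, 2/3)
4. P is the centroid of triangle TEJ ⇒ P = (23/36, 11/36)
line CP meets EJ at W = (253/384, 121/384)
P = C + t·(W−C) with t = 32/33, so CP:PW = 32/33:1/33

CP:PW = 32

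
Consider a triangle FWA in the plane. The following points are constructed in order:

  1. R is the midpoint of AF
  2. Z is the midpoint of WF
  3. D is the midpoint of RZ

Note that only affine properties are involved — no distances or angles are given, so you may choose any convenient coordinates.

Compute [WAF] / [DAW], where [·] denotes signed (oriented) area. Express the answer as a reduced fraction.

[WAF]:[DAW] = -2

Work in coordinates with F = (0, 0), W = (1, 0), A = (0, 1).
1. R is the midpoint of AF ⇒ R = (0, 1/2)
2. Z is the midpoint of WF ⇒ Z = (1/2, 0)
3. D is the midpoint of RZ ⇒ D = (1/4, 1/4)
2·[WAF] = 1, 2·[DAW] = -1/2
[WAF]:[DAW] = 1:-1/2 = -2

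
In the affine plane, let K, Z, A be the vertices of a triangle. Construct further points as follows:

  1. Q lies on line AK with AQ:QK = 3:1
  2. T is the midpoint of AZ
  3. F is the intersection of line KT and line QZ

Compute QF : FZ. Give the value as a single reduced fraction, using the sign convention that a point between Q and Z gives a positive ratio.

Set K = (0, 0), Z = (1, 0), A = (0, 1); any affine frame gives the same invariant.
1. Q lies on line AK with AQ:QK = 3:1 ⇒ Q = (0, 1/4)
2. T is the midpoint of AZ ⇒ T = (1/2, 1/2)
3. F is the intersection of line KT and line QZ ⇒ F = (1/5, 1/5)
F = Q + t·(Z−Q) with t = 1/5, so QF:FZ = t:(1−t) = 1/5:4/5

QF:FZ = 1/4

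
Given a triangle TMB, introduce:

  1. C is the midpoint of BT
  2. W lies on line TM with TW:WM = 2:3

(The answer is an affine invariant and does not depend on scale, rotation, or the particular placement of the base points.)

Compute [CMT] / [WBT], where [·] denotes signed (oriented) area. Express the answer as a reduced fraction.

Set T = (0, 0), M = (1, 0), B = (0, 1); any affine frame gives the same invariant.
1. C is the midpoint of BT ⇒ C = (0, 1/2)
2. W lies on line TM with TW:WM = 2:3 ⇒ W = (2/5, 0)
2·[CMT] = -1/2, 2·[WBT] = 2/5
[CMT]:[WBT] = -1/2:2/5 = -5/4

[CMT]:[WBT] = -5/4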